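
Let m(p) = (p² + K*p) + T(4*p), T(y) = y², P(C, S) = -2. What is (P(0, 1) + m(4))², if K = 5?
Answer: 84100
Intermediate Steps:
m(p) = 5*p + 17*p² (m(p) = (p² + 5*p) + (4*p)² = (p² + 5*p) + 16*p² = 5*p + 17*p²)
(P(0, 1) + m(4))² = (-2 + 4*(5 + 17*4))² = (-2 + 4*(5 + 68))² = (-2 + 4*73)² = (-2 + 292)² = 290² = 84100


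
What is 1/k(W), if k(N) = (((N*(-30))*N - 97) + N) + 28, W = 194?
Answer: -1/1128955 ≈ -8.8578e-7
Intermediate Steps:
k(N) = -69 + N - 30*N² (k(N) = (((-30*N)*N - 97) + N) + 28 = ((-30*N² - 97) + N) + 28 = ((-97 - 30*N²) + N) + 28 = (-97 + N - 30*N²) + 28 = -69 + N - 30*N²)
1/k(W) = 1/(-69 + 194 - 30*194²) = 1/(-69 + 194 - 30*37636) = 1/(-69 + 194 - 1129080) = 1/(-1128955) = -1/1128955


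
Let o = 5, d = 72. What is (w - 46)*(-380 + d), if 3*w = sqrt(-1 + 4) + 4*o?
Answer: 36344/3 - 308*sqrt(3)/3 ≈ 11937.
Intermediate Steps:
w = 20/3 + sqrt(3)/3 (w = (sqrt(-1 + 4) + 4*5)/3 = (sqrt(3) + 20)/3 = (20 + sqrt(3))/3 = 20/3 + sqrt(3)/3 ≈ 7.2440)
(w - 46)*(-380 + d) = ((20/3 + sqrt(3)/3) - 46)*(-380 + 72) = (-118/3 + sqrt(3)/3)*(-308) = 36344/3 - 308*sqrt(3)/3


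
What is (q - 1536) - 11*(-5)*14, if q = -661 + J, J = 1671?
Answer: 244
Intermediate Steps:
q = 1010 (q = -661 + 1671 = 1010)
(q - 1536) - 11*(-5)*14 = (1010 - 1536) - 11*(-5)*14 = -526 + 55*14 = -526 + 770 = 244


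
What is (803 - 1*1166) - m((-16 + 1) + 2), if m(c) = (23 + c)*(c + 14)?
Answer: -373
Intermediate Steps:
m(c) = (14 + c)*(23 + c) (m(c) = (23 + c)*(14 + c) = (14 + c)*(23 + c))
(803 - 1*1166) - m((-16 + 1) + 2) = (803 - 1*1166) - (322 + ((-16 + 1) + 2)**2 + 37*((-16 + 1) + 2)) = (803 - 1166) - (322 + (-15 + 2)**2 + 37*(-15 + 2)) = -363 - (322 + (-13)**2 + 37*(-13)) = -363 - (322 + 169 - 481) = -363 - 1*10 = -363 - 10 = -373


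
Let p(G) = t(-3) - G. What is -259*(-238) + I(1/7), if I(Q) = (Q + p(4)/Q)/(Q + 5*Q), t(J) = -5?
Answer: 184706/3 ≈ 61569.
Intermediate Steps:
p(G) = -5 - G
I(Q) = (Q - 9/Q)/(6*Q) (I(Q) = (Q + (-5 - 1*4)/Q)/(Q + 5*Q) = (Q + (-5 - 4)/Q)/((6*Q)) = (Q - 9/Q)*(1/(6*Q)) = (Q - 9/Q)/(6*Q))
-259*(-238) + I(1/7) = -259*(-238) + (-9 + (1/7)²)/(6*(1/7)²) = 61642 + (-9 + (⅐)²)/(6*7⁻²) = 61642 + (⅙)*49*(-9 + 1/49) = 61642 + (⅙)*49*(-440/49) = 61642 - 220/3 = 184706/3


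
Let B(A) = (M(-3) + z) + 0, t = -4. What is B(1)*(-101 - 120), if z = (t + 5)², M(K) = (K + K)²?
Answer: -8177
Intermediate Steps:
M(K) = 4*K² (M(K) = (2*K)² = 4*K²)
z = 1 (z = (-4 + 5)² = 1² = 1)
B(A) = 37 (B(A) = (4*(-3)² + 1) + 0 = (4*9 + 1) + 0 = (36 + 1) + 0 = 37 + 0 = 37)
B(1)*(-101 - 120) = 37*(-101 - 120) = 37*(-221) = -8177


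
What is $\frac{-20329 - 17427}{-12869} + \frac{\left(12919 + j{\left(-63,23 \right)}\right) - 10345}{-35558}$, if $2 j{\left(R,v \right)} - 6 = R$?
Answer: $\frac{2619539617}{915191804} \approx 2.8623$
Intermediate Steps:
$j{\left(R,v \right)} = 3 + \frac{R}{2}$
$\frac{-20329 - 17427}{-12869} + \frac{\left(12919 + j{\left(-63,23 \right)}\right) - 10345}{-35558} = \frac{-20329 - 17427}{-12869} + \frac{\left(12919 + \left(3 + \frac{1}{2} \left(-63\right)\right)\right) - 10345}{-35558} = \left(-20329 - 17427\right) \left(- \frac{1}{12869}\right) + \left(\left(12919 + \left(3 - \frac{63}{2}\right)\right) - 10345\right) \left(- \frac{1}{35558}\right) = \left(-37756\right) \left(- \frac{1}{12869}\right) + \left(\left(12919 - \frac{57}{2}\right) - 10345\right) \left(- \frac{1}{35558}\right) = \frac{37756}{12869} + \left(\frac{25781}{2} - 10345\right) \left(- \frac{1}{35558}\right) = \frac{37756}{12869} + \frac{5091}{2} \left(- \frac{1}{35558}\right) = \frac{37756}{12869} - \frac{5091}{71116} = \frac{2619539617}{915191804}$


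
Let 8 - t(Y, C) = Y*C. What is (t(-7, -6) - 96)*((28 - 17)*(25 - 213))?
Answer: 268840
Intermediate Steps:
t(Y, C) = 8 - C*Y (t(Y, C) = 8 - Y*C = 8 - C*Y)
(t(-7, -6) - 96)*((28 - 17)*(25 - 213)) = ((8 - 1*(-6)*(-7)) - 96)*((28 - 17)*(25 - 213)) = ((8 - 42) - 96)*(11*(-188)) = (-34 - 96)*(-2068) = -130*(-2068) = 268840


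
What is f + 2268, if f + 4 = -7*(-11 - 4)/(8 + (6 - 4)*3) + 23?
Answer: 4589/2 ≈ 2294.5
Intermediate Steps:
f = 53/2 (f = -4 + (-7*(-11 - 4)/(8 + (6 - 4)*3) + 23) = -4 + (-(-105)/(8 + 2*3) + 23) = -4 + (-(-105)/(8 + 6) + 23) = -4 + (-(-105)/14 + 23) = -4 + (-7*(-15/14) + 23) = -4 + (15/2 + 23) = -4 + 61/2 = 53/2 ≈ 26.500)
f + 2268 = 53/2 + 2268 = 4589/2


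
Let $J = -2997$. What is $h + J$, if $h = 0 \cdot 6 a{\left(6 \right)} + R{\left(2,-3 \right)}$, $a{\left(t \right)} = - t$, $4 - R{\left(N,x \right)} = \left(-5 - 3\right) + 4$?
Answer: $-2989$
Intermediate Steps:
$R{\left(N,x \right)} = 8$ ($R{\left(N,x \right)} = 4 - \left(\left(-5 - 3\right) + 4\right) = 4 - \left(-8 + 4\right) = 4 - -4 = 4 + 4 = 8$)
$h = 8$ ($h = 0 \cdot 6 \left(\left(-1\right) 6\right) + 8 = 0 \left(-6\right) + 8 = 0 + 8 = 8$)
$h + J = 8 - 2997 = -2989$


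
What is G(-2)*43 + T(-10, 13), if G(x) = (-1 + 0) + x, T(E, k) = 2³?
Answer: -121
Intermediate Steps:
T(E, k) = 8
G(x) = -1 + x
G(-2)*43 + T(-10, 13) = (-1 - 2)*43 + 8 = -3*43 + 8 = -129 + 8 = -121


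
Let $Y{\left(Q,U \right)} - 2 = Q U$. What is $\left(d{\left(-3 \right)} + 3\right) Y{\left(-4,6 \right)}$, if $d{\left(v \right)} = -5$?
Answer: $44$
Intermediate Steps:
$Y{\left(Q,U \right)} = 2 + Q U$
$\left(d{\left(-3 \right)} + 3\right) Y{\left(-4,6 \right)} = \left(-5 + 3\right) \left(2 - 24\right) = - 2 \left(2 - 24\right) = \left(-2\right) \left(-22\right) = 44$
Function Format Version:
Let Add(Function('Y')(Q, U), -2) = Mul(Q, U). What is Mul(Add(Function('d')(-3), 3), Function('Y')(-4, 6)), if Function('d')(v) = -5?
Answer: 44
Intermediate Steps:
Function('Y')(Q, U) = Add(2, Mul(Q, U))
Mul(Add(Function('d')(-3), 3), Function('Y')(-4, 6)) = Mul(Add(-5, 3), Add(2, Mul(-4, 6))) = Mul(-2, Add(2, -24)) = Mul(-2, -22) = 44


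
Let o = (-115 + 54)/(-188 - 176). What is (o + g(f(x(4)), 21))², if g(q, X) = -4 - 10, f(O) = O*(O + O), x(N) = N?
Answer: 25351225/132496 ≈ 191.34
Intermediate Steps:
f(O) = 2*O² (f(O) = O*(2*O) = 2*O²)
o = 61/364 (o = -61/(-364) = -61*(-1/364) = 61/364 ≈ 0.16758)
g(q, X) = -14
(o + g(f(x(4)), 21))² = (61/364 - 14)² = (-5035/364)² = 25351225/132496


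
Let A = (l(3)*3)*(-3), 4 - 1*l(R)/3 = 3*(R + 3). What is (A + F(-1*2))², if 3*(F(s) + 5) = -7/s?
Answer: 5040025/36 ≈ 1.4000e+5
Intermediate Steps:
l(R) = -15 - 9*R (l(R) = 12 - 9*(R + 3) = 12 - 9*(3 + R) = 12 - 3*(9 + 3*R) = 12 + (-27 - 9*R) = -15 - 9*R)
F(s) = -5 - 7/(3*s) (F(s) = -5 + (-7/s)/3 = -5 - 7/(3*s))
A = 378 (A = ((-15 - 9*3)*3)*(-3) = ((-15 - 27)*3)*(-3) = -42*3*(-3) = -126*(-3) = 378)
(A + F(-1*2))² = (378 + (-5 - 7/(3*((-1*2)))))² = (378 + (-5 - 7/3/(-2)))² = (378 + (-5 - 7/3*(-½)))² = (378 + (-5 + 7/6))² = (378 - 23/6)² = (2245/6)² = 5040025/36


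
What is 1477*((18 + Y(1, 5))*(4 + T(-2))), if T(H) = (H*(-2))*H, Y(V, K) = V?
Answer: -112252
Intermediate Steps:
T(H) = -2*H**2 (T(H) = (-2*H)*H = -2*H**2)
1477*((18 + Y(1, 5))*(4 + T(-2))) = 1477*((18 + 1)*(4 - 2*(-2)**2)) = 1477*(19*(4 - 2*4)) = 1477*(19*(4 - 8)) = 1477*(19*(-4)) = 1477*(-76) = -112252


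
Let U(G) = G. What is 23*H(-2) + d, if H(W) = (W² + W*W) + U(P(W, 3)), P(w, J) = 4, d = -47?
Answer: 229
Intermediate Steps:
H(W) = 4 + 2*W² (H(W) = (W² + W*W) + 4 = (W² + W²) + 4 = 2*W² + 4 = 4 + 2*W²)
23*H(-2) + d = 23*(4 + 2*(-2)²) - 47 = 23*(4 + 2*4) - 47 = 23*(4 + 8) - 47 = 23*12 - 47 = 276 - 47 = 229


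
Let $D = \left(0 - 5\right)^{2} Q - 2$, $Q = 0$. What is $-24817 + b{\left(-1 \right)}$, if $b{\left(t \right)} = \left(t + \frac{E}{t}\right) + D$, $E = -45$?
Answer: $-24775$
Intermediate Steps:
$D = -2$ ($D = \left(0 - 5\right)^{2} \cdot 0 - 2 = \left(-5\right)^{2} \cdot 0 - 2 = 25 \cdot 0 - 2 = 0 - 2 = -2$)
$b{\left(t \right)} = -2 + t - \frac{45}{t}$ ($b{\left(t \right)} = \left(t - \frac{45}{t}\right) - 2 = -2 + t - \frac{45}{t}$)
$-24817 + b{\left(-1 \right)} = -24817 - \left(3 - 45\right) = -24817 - -42 = -24817 + 42 = -24775$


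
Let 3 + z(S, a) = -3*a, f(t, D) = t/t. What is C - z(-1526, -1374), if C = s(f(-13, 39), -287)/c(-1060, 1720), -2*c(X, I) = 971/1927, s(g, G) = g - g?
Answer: -4119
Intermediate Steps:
f(t, D) = 1
s(g, G) = 0
c(X, I) = -971/3854 (c(X, I) = -971/(2*1927) = -½*971/1927 = -971/3854)
z(S, a) = -3 - 3*a
C = 0 (C = 0/(-971/3854) = 0*(-3854/971) = 0)
C - z(-1526, -1374) = 0 - (-3 - 3*(-1374)) = 0 - (-3 + 4122) = 0 - 1*4119 = 0 - 4119 = -4119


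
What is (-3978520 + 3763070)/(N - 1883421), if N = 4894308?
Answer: -215450/3010887 ≈ -0.071557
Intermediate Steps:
(-3978520 + 3763070)/(N - 1883421) = (-3978520 + 3763070)/(4894308 - 1883421) = -215450/3010887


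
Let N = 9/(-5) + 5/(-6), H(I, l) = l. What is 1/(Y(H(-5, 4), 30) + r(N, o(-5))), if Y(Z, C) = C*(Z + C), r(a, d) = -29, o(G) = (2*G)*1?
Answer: 1/991 ≈ 0.0010091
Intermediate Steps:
N = -79/30 (N = 9*(-⅕) + 5*(-⅙) = -9/5 - ⅚ = -79/30 ≈ -2.6333)
o(G) = 2*G
Y(Z, C) = C*(C + Z)
1/(Y(H(-5, 4), 30) + r(N, o(-5))) = 1/(30*(30 + 4) - 29) = 1/(30*34 - 29) = 1/(1020 - 29) = 1/991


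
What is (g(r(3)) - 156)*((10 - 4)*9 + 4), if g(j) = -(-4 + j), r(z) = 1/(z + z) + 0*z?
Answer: -26477/3 ≈ -8825.7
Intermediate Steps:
r(z) = 1/(2*z) (r(z) = 1/(2*z) + 0 = 1/(2*z))
g(j) = 4 - j
(g(r(3)) - 156)*((10 - 4)*9 + 4) = ((4 - 1/(2*3)) - 156)*((10 - 4)*9 + 4) = ((4 - 1/(2*3)) - 156)*(6*9 + 4) = ((4 - 1*1/6) - 156)*(54 + 4) = ((4 - 1/6) - 156)*58 = (23/6 - 156)*58 = -913/6*58 = -26477/3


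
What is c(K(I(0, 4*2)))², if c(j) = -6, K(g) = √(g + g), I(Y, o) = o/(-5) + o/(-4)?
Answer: 36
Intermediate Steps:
I(Y, o) = -9*o/20 (I(Y, o) = o*(-⅕) + o*(-¼) = -o/5 - o/4 = -9*o/20)
K(g) = √2*√g (K(g) = √(2*g) = √2*√g)
c(K(I(0, 4*2)))² = (-6)² = 36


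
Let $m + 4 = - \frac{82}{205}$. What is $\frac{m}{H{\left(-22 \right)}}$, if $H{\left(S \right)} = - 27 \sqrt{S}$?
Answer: $- \frac{i \sqrt{22}}{135} \approx - 0.034744 i$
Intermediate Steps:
$m = - \frac{22}{5}$ ($m = -4 - \frac{82}{205} = -4 - \frac{2}{5} = - \frac{22}{5} \approx -4.4$)
$\frac{m}{H{\left(-22 \right)}} = - \frac{22}{5 \left(- 27 \sqrt{-22}\right)} = - \frac{22}{5 \left(- 27 i \sqrt{22}\right)} = - \frac{22 \frac{i \sqrt{22}}{594}}{5} = - \frac{i \sqrt{22}}{135}$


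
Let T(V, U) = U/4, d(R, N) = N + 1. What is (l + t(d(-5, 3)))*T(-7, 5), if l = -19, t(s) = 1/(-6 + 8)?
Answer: -185/8 ≈ -23.125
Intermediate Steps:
d(R, N) = 1 + N
T(V, U) = U/4 (T(V, U) = U*(1/4) = U/4)
t(s) = 1/2
(l + t(d(-5, 3)))*T(-7, 5) = (-19 + 1/2)*((1/4)*5) = -37/2*5/4 = -185/8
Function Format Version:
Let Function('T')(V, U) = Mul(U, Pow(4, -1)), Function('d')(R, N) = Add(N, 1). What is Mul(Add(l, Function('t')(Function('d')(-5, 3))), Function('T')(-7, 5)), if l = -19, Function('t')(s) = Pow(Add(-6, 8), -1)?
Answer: Rational(-185, 8) ≈ -23.125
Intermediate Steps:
Function('d')(R, N) = Add(1, N)
Function('T')(V, U) = Mul(Rational(1, 4), U) (Function('T')(V, U) = Mul(U, Rational(1, 4)) = Mul(Rational(1, 4), U))
Function('t')(s) = Rational(1, 2) (Function('t')(s) = Pow(2, -1) = Rational(1, 2))
Mul(Add(l, Function('t')(Function('d')(-5, 3))), Function('T')(-7, 5)) = Mul(Add(-19, Rational(1, 2)), Mul(Rational(1, 4), 5)) = Mul(Rational(-37, 2), Rational(5, 4)) = Rational(-185, 8)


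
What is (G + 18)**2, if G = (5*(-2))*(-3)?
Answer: 2304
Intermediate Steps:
G = 30 (G = -10*(-3) = 30)
(G + 18)**2 = (30 + 18)**2 = 48**2 = 2304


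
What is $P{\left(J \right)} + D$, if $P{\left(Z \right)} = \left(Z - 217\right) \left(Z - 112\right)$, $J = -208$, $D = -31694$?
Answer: $104306$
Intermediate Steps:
$P{\left(Z \right)} = \left(-217 + Z\right) \left(-112 + Z\right)$
$P{\left(J \right)} + D = \left(24304 + \left(-208\right)^{2} - -68432\right) - 31694 = \left(24304 + 43264 + 68432\right) - 31694 = 136000 - 31694 = 104306$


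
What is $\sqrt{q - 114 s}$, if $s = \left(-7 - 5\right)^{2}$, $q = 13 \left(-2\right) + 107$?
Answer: $33 i \sqrt{15} \approx 127.81 i$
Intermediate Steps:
$q = 81$ ($q = -26 + 107 = 81$)
$s = 144$ ($s = \left(-12\right)^{2} = 144$)
$\sqrt{q - 114 s} = \sqrt{81 - 16416} = \sqrt{-16335} = 33 i \sqrt{15}$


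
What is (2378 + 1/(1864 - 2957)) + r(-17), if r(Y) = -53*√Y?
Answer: 2599153/1093 - 53*I*√17 ≈ 2378.0 - 218.52*I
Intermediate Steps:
(2378 + 1/(1864 - 2957)) + r(-17) = (2378 + 1/(1864 - 2957)) - 53*I*√17 = (2378 + 1/(-1093)) - 53*I*√17 = (2378 - 1/1093) - 53*I*√17 = 2599153/1093 - 53*I*√17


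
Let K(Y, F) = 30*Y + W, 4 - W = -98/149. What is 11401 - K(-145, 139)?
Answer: 2346205/149 ≈ 15746.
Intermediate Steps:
W = 694/149 (W = 4 - (-98)/149 = 4 - 1*(-98/149) = 4 + 98/149 = 694/149 ≈ 4.6577)
K(Y, F) = 694/149 + 30*Y (K(Y, F) = 30*Y + 694/149 = 694/149 + 30*Y)
11401 - K(-145, 139) = 11401 - (694/149 + 30*(-145)) = 11401 - (694/149 - 4350) = 11401 - 1*(-647456/149) = 11401 + 647456/149 = 2346205/149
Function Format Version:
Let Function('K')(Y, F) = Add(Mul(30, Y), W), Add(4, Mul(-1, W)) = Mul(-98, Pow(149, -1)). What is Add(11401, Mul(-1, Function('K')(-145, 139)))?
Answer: Rational(2346205, 149) ≈ 15746.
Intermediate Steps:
W = Rational(694, 149) (W = Add(4, Mul(-1, Mul(-98, Pow(149, -1)))) = Add(4, Mul(-1, Mul(-98, Rational(1, 149)))) = Add(4, Mul(-1, Rational(-98, 149))) = Add(4, Rational(98, 149)) = Rational(694, 149) ≈ 4.6577)
Function('K')(Y, F) = Add(Rational(694, 149), Mul(30, Y)) (Function('K')(Y, F) = Add(Mul(30, Y), Rational(694, 149)) = Add(Rational(694, 149), Mul(30, Y)))
Add(11401, Mul(-1, Function('K')(-145, 139))) = Add(11401, Mul(-1, Add(Rational(694, 149), Mul(30, -145)))) = Add(11401, Mul(-1, Add(Rational(694, 149), -4350))) = Add(11401, Mul(-1, Rational(-647456, 149))) = Add(11401, Rational(647456, 149)) = Rational(2346205, 149)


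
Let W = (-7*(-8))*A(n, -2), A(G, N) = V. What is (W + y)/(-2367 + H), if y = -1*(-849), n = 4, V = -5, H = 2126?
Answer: -569/241 ≈ -2.3610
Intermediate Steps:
A(G, N) = -5
y = 849
W = -280 (W = -7*(-8)*(-5) = 56*(-5) = -280)
(W + y)/(-2367 + H) = (-280 + 849)/(-2367 + 2126) = 569/(-241) = 569*(-1/241) = -569/241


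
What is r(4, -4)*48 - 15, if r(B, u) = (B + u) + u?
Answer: -207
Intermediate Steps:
r(B, u) = B + 2*u
r(4, -4)*48 - 15 = (4 + 2*(-4))*48 - 15 = (4 - 8)*48 - 15 = -4*48 - 15 = -192 - 15 = -207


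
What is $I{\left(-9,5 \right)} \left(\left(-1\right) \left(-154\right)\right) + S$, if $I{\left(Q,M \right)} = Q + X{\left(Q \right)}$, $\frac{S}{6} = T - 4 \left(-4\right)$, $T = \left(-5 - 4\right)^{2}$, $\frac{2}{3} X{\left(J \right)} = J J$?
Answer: $17907$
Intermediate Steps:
$X{\left(J \right)} = \frac{3 J^{2}}{2}$ ($X{\left(J \right)} = \frac{3 J J}{2} = \frac{3 J^{2}}{2}$)
$T = 81$ ($T = \left(-9\right)^{2} = 81$)
$S = 582$ ($S = 6 \left(81 - 4 \left(-4\right)\right) = 6 \left(81 - -16\right) = 6 \left(81 + 16\right) = 6 \cdot 97 = 582$)
$I{\left(Q,M \right)} = Q + \frac{3 Q^{2}}{2}$
$I{\left(-9,5 \right)} \left(\left(-1\right) \left(-154\right)\right) + S = \frac{1}{2} \left(-9\right) \left(2 + 3 \left(-9\right)\right) \left(\left(-1\right) \left(-154\right)\right) + 582 = \frac{1}{2} \left(-9\right) \left(2 - 27\right) 154 + 582 = \frac{1}{2} \left(-9\right) \left(-25\right) 154 + 582 = \frac{225}{2} \cdot 154 + 582 = 17325 + 582 = 17907$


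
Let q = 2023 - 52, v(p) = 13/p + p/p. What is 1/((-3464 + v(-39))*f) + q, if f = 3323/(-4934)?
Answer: 34025350836/17262985 ≈ 1971.0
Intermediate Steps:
v(p) = 1 + 13/p (v(p) = 13/p + 1 = 1 + 13/p)
f = -3323/4934 (f = 3323*(-1/4934) = -3323/4934 ≈ -0.67349)
q = 1971
1/((-3464 + v(-39))*f) + q = 1/((-3464 + (13 - 39)/(-39))*(-3323/4934)) + 1971 = -4934/3323/(-3464 - 1/39*(-26)) + 1971 = -4934/3323/(-3464 + ⅔) + 1971 = -4934/3323/(-10390/3) + 1971 = -3/10390*(-4934/3323) + 1971 = 7401/17262985 + 1971 = 34025350836/17262985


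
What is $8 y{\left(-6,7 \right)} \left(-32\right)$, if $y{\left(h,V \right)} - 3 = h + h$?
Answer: $2304$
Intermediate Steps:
$y{\left(h,V \right)} = 3 + 2 h$ ($y{\left(h,V \right)} = 3 + \left(h + h\right) = 3 + 2 h$)
$8 y{\left(-6,7 \right)} \left(-32\right) = 8 \left(3 + 2 \left(-6\right)\right) \left(-32\right) = 8 \left(3 - 12\right) \left(-32\right) = 8 \left(-9\right) \left(-32\right) = \left(-72\right) \left(-32\right) = 2304$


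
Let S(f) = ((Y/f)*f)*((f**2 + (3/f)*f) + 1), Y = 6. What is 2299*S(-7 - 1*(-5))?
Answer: 110352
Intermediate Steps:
S(f) = 24 + 6*f**2 (S(f) = ((6/f)*f)*((f**2 + (3/f)*f) + 1) = 6*((f**2 + 3) + 1) = 6*((3 + f**2) + 1) = 6*(4 + f**2) = 24 + 6*f**2)
2299*S(-7 - 1*(-5)) = 2299*(24 + 6*(-7 - 1*(-5))**2) = 2299*(24 + 6*(-7 + 5)**2) = 2299*(24 + 6*(-2)**2) = 2299*(24 + 6*4) = 2299*(24 + 24) = 2299*48 = 110352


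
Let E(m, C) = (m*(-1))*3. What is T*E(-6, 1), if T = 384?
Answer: 6912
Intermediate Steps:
E(m, C) = -3*m (E(m, C) = -m*3 = -3*m)
T*E(-6, 1) = 384*(-3*(-6)) = 384*18 = 6912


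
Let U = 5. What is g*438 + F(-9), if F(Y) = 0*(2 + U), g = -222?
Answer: -97236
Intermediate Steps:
F(Y) = 0 (F(Y) = 0*(2 + 5) = 0*7 = 0)
g*438 + F(-9) = -222*438 + 0 = -97236 + 0 = -97236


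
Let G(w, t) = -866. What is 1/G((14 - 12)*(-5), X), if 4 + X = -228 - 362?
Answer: -1/866 ≈ -0.0011547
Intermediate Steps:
X = -594 (X = -4 + (-228 - 362) = -4 - 590 = -594)
1/G((14 - 12)*(-5), X) = 1/(-866) = -1/866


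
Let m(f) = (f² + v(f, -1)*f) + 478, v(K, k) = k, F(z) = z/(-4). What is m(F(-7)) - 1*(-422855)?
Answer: 6773349/16 ≈ 4.2333e+5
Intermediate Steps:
F(z) = -z/4 (F(z) = z*(-¼) = -z/4)
m(f) = 478 + f² - f (m(f) = (f² - f) + 478 = 478 + f² - f)
m(F(-7)) - 1*(-422855) = (478 + (-¼*(-7))² - (-1)*(-7)/4) - 1*(-422855) = (478 + (7/4)² - 1*7/4) + 422855 = (478 + 49/16 - 7/4) + 422855 = 7669/16 + 422855 = 6773349/16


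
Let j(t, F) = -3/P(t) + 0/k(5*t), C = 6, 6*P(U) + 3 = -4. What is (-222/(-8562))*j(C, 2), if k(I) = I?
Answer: 666/9989 ≈ 0.066673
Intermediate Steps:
P(U) = -7/6 (P(U) = -½ + (⅙)*(-4) = -½ - ⅔ = -7/6)
j(t, F) = 18/7 (j(t, F) = -3/(-7/6) + 0/((5*t)) = -3*(-6/7) + 0*(1/(5*t)) = 18/7 + 0 = 18/7)
(-222/(-8562))*j(C, 2) = -222/(-8562)*(18/7) = -222*(-1/8562)*(18/7) = (37/1427)*(18/7) = 666/9989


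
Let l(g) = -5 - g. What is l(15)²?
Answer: 400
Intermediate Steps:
l(15)² = (-5 - 1*15)² = (-5 - 15)² = (-20)² = 400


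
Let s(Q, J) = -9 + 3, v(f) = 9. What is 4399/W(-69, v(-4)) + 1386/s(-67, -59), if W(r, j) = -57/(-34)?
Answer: 136399/57 ≈ 2393.0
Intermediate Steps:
W(r, j) = 57/34 (W(r, j) = -57*(-1/34) = 57/34)
s(Q, J) = -6
4399/W(-69, v(-4)) + 1386/s(-67, -59) = 4399/(57/34) + 1386/(-6) = 4399*(34/57) + 1386*(-⅙) = 149566/57 - 231 = 136399/57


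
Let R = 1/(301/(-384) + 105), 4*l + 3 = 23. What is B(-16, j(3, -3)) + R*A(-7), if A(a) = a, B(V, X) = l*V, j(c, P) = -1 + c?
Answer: -457744/5717 ≈ -80.067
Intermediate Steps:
l = 5 (l = -¾ + (¼)*23 = -¾ + 23/4 = 5)
B(V, X) = 5*V
R = 384/40019 (R = 1/(301*(-1/384) + 105) = 1/(-301/384 + 105) = 1/(40019/384) = 384/40019 ≈ 0.0095954)
B(-16, j(3, -3)) + R*A(-7) = 5*(-16) + (384/40019)*(-7) = -80 - 384/5717 = -457744/5717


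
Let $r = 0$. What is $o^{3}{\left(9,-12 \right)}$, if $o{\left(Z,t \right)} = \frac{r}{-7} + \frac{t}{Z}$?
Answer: $- \frac{64}{27} \approx -2.3704$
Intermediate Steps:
$o{\left(Z,t \right)} = \frac{t}{Z}$ ($o{\left(Z,t \right)} = \frac{0}{-7} + \frac{t}{Z} = 0 \left(- \frac{1}{7}\right) + \frac{t}{Z} = 0 + \frac{t}{Z} = \frac{t}{Z}$)
$o^{3}{\left(9,-12 \right)} = \left(- \frac{12}{9}\right)^{3} = \left(\left(-12\right) \frac{1}{9}\right)^{3} = \left(- \frac{4}{3}\right)^{3} = - \frac{64}{27}$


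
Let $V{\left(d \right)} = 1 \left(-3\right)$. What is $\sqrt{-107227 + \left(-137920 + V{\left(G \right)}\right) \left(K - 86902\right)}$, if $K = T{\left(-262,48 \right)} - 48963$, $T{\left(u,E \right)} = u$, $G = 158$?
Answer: $\sqrt{18774936994} \approx 1.3702 \cdot 10^{5}$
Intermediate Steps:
$K = -49225$ ($K = -262 - 48963 = -49225$)
$V{\left(d \right)} = -3$
$\sqrt{-107227 + \left(-137920 + V{\left(G \right)}\right) \left(K - 86902\right)} = \sqrt{-107227 + \left(-137920 - 3\right) \left(-49225 - 86902\right)} = \sqrt{-107227 - -18775044221} = \sqrt{-107227 + 18775044221} = \sqrt{18774936994}$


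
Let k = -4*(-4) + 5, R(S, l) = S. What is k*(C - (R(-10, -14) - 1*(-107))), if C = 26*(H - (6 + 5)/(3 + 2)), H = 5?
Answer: -2541/5 ≈ -508.20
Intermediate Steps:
k = 21 (k = 16 + 5 = 21)
C = 364/5 (C = 26*(5 - (6 + 5)/(3 + 2)) = 26*(5 - 11/5) = 26*(14/5) = 364/5 ≈ 72.800)
k*(C - (R(-10, -14) - 1*(-107))) = 21*(364/5 - (-10 - 1*(-107))) = 21*(364/5 - (-10 + 107)) = 21*(364/5 - 1*97) = 21*(364/5 - 97) = 21*(-121/5) = -2541/5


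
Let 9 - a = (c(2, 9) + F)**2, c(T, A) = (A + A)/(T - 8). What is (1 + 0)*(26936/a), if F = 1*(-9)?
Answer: -26936/135 ≈ -199.53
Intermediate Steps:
c(T, A) = 2*A/(-8 + T) (c(T, A) = (2*A)/(-8 + T) = 2*A/(-8 + T))
F = -9
a = -135 (a = 9 - (2*9/(-8 + 2) - 9)**2 = 9 - (2*9/(-6) - 9)**2 = 9 - (2*9*(-1/6) - 9)**2 = 9 - (-3 - 9)**2 = 9 - 1*(-12)**2 = 9 - 1*144 = 9 - 144 = -135)
(1 + 0)*(26936/a) = (1 + 0)*(26936/(-135)) = 1*(26936*(-1/135)) = 1*(-26936/135) = -26936/135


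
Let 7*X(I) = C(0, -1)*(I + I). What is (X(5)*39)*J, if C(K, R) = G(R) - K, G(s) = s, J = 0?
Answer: 0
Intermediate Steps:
C(K, R) = R - K
X(I) = -2*I/7 (X(I) = ((-1 - 1*0)*(I + I))/7 = ((-1 + 0)*(2*I))/7 = (-2*I)/7 = -2*I/7)
(X(5)*39)*J = (-2/7*5*39)*0 = -10/7*39*0 = -390/7*0 = 0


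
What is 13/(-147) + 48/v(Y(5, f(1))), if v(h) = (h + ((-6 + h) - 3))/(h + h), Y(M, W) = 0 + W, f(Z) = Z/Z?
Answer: -2029/147 ≈ -13.803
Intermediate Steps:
f(Z) = 1
Y(M, W) = W
v(h) = (-9 + 2*h)/(2*h) (v(h) = (h + (-9 + h))/((2*h)) = (-9 + 2*h)*(1/(2*h)) = (-9 + 2*h)/(2*h))
13/(-147) + 48/v(Y(5, f(1))) = 13/(-147) + 48/(((-9/2 + 1)/1)) = 13*(-1/147) + 48/((1*(-7/2))) = -13/147 + 48/(-7/2) = -13/147 + 48*(-2/7) = -13/147 - 96/7 = -2029/147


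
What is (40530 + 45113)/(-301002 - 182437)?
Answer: -85643/483439 ≈ -0.17715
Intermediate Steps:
(40530 + 45113)/(-301002 - 182437) = 85643/(-483439) = 85643*(-1/483439) = -85643/483439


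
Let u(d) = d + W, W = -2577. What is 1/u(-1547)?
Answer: -1/4124 ≈ -0.00024248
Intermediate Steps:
u(d) = -2577 + d (u(d) = d - 2577 = -2577 + d)
1/u(-1547) = 1/(-2577 - 1547) = 1/(-4124) = -1/4124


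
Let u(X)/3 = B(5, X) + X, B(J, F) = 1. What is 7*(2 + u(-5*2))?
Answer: -175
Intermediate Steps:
u(X) = 3 + 3*X (u(X) = 3*(1 + X) = 3 + 3*X)
7*(2 + u(-5*2)) = 7*(2 + (3 + 3*(-5*2))) = 7*(2 + (3 + 3*(-10))) = 7*(2 + (3 - 30)) = 7*(2 - 27) = 7*(-25) = -175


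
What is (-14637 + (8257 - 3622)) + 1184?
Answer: -8818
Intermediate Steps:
(-14637 + (8257 - 3622)) + 1184 = (-14637 + 4635) + 1184 = -10002 + 1184 = -8818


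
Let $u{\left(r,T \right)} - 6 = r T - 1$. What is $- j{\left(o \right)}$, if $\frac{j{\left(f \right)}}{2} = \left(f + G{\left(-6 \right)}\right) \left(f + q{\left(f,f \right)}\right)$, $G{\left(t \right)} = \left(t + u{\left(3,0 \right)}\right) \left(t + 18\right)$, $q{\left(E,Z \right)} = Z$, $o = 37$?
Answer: $-3700$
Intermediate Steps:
$u{\left(r,T \right)} = 5 + T r$ ($u{\left(r,T \right)} = 6 + \left(r T - 1\right) = 6 + \left(T r - 1\right) = 6 + \left(-1 + T r\right) = 5 + T r$)
$G{\left(t \right)} = \left(5 + t\right) \left(18 + t\right)$ ($G{\left(t \right)} = \left(t + \left(5 + 0 \cdot 3\right)\right) \left(t + 18\right) = \left(t + \left(5 + 0\right)\right) \left(18 + t\right) = \left(t + 5\right) \left(18 + t\right) = \left(5 + t\right) \left(18 + t\right)$)
$j{\left(f \right)} = 4 f \left(-12 + f\right)$ ($j{\left(f \right)} = 2 \left(f + \left(90 + \left(-6\right)^{2} + 23 \left(-6\right)\right)\right) \left(f + f\right) = 2 \left(f + \left(90 + 36 - 138\right)\right) 2 f = 2 \left(f - 12\right) 2 f = 2 \left(-12 + f\right) 2 f = 2 \cdot 2 f \left(-12 + f\right) = 4 f \left(-12 + f\right)$)
$- j{\left(o \right)} = - 4 \cdot 37 \left(-12 + 37\right) = - 4 \cdot 37 \cdot 25 = \left(-1\right) 3700 = -3700$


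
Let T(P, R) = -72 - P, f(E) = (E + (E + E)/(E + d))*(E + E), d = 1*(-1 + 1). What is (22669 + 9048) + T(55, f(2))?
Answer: 31590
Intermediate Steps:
d = 0 (d = 1*0 = 0)
f(E) = 2*E*(2 + E) (f(E) = (E + (E + E)/(E + 0))*(E + E) = (E + (2*E)/E)*(2*E) = (E + 2)*(2*E) = (2 + E)*(2*E) = 2*E*(2 + E))
(22669 + 9048) + T(55, f(2)) = (22669 + 9048) + (-72 - 1*55) = 31717 + (-72 - 55) = 31717 - 127 = 31590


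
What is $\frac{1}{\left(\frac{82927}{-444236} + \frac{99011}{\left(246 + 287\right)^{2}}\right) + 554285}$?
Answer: $\frac{9707889308}{5380938996284941} \approx 1.8041 \cdot 10^{-6}$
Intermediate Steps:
$\frac{1}{\left(\frac{82927}{-444236} + \frac{99011}{\left(246 + 287\right)^{2}}\right) + 554285} = \frac{1}{\left(82927 \left(- \frac{1}{444236}\right) + \frac{99011}{533^{2}}\right) + 554285} = \frac{1}{\left(- \frac{6379}{34172} + \frac{99011}{284089}\right) + 554285} = \frac{1}{\frac{1571200161}{9707889308} + 554285} = \frac{1}{\frac{5380938996284941}{9707889308}} = \frac{9707889308}{5380938996284941}$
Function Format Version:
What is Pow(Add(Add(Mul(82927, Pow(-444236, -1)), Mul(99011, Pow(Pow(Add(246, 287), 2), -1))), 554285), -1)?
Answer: Rational(9707889308, 5380938996284941) ≈ 1.8041e-6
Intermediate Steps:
Pow(Add(Add(Mul(82927, Pow(-444236, -1)), Mul(99011, Pow(Pow(Add(246, 287), 2), -1))), 554285), -1) = Pow(Add(Add(Mul(82927, Rational(-1, 444236)), Mul(99011, Pow(Pow(533, 2), -1))), 554285), -1) = Pow(Add(Add(Rational(-6379, 34172), Mul(99011, Pow(284089, -1))), 554285), -1) = Pow(Add(Add(Rational(-6379, 34172), Mul(99011, Rational(1, 284089))), 554285), -1) = Pow(Add(Add(Rational(-6379, 34172), Rational(99011, 284089)), 554285), -1) = Pow(Add(Rational(1571200161, 9707889308), 554285), -1) = Pow(Rational(5380938996284941, 9707889308), -1) = Rational(9707889308, 5380938996284941)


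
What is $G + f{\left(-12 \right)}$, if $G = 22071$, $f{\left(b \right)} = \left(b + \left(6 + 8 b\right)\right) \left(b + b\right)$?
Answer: $24519$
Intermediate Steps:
$f{\left(b \right)} = 2 b \left(6 + 9 b\right)$ ($f{\left(b \right)} = \left(6 + 9 b\right) 2 b = 2 b \left(6 + 9 b\right)$)
$G + f{\left(-12 \right)} = 22071 + 6 \left(-12\right) \left(2 + 3 \left(-12\right)\right) = 22071 + 6 \left(-12\right) \left(2 - 36\right) = 22071 + 6 \left(-12\right) \left(-34\right) = 22071 + 2448 = 24519$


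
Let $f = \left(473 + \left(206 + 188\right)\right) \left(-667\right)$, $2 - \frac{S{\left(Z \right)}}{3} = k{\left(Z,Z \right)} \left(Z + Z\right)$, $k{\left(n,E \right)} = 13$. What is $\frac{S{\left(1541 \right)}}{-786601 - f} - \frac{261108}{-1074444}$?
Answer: $\frac{1911786489}{2331453943} \approx 0.82$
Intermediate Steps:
$S{\left(Z \right)} = 6 - 78 Z$ ($S{\left(Z \right)} = 6 - 3 \cdot 13 \left(Z + Z\right) = 6 - 3 \cdot 13 \cdot 2 Z = 6 - 3 \cdot 26 Z = 6 - 78 Z$)
$f = -578289$ ($f = \left(473 + 394\right) \left(-667\right) = 867 \left(-667\right) = -578289$)
$\frac{S{\left(1541 \right)}}{-786601 - f} - \frac{261108}{-1074444} = \frac{6 - 120198}{-786601 - -578289} - \frac{261108}{-1074444} = \frac{6 - 120198}{-786601 + 578289} - - \frac{21759}{89537} = - \frac{120192}{-208312} + \frac{21759}{89537} = \left(-120192\right) \left(- \frac{1}{208312}\right) + \frac{21759}{89537} = \frac{15024}{26039} + \frac{21759}{89537} = \frac{1911786489}{2331453943}$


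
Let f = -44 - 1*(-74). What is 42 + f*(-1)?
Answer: 12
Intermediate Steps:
f = 30 (f = -44 + 74 = 30)
42 + f*(-1) = 42 + 30*(-1) = 42 - 30 = 12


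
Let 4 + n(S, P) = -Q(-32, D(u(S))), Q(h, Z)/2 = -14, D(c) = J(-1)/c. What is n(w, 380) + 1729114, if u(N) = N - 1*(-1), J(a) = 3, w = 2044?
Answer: 1729138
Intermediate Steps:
u(N) = 1 + N (u(N) = N + 1 = 1 + N)
D(c) = 3/c
Q(h, Z) = -28 (Q(h, Z) = 2*(-14) = -28)
n(S, P) = 24 (n(S, P) = -4 - 1*(-28) = -4 + 28 = 24)
n(w, 380) + 1729114 = 24 + 1729114 = 1729138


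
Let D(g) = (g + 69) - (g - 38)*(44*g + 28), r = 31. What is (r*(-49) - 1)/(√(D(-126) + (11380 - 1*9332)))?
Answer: 80*I*√902633/47507 ≈ 1.5999*I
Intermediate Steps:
D(g) = 69 + g - (-38 + g)*(28 + 44*g) (D(g) = (69 + g) - (-38 + g)*(28 + 44*g) = 69 + g - (-38 + g)*(28 + 44*g))
(r*(-49) - 1)/(√(D(-126) + (11380 - 1*9332))) = (31*(-49) - 1)/(√((1133 - 44*(-126)² + 1645*(-126)) + (11380 - 1*9332))) = (-1519 - 1)/(√((1133 - 44*15876 - 207270) + (11380 - 9332))) = -1520/√((1133 - 698544 - 207270) + 2048) = -1520/√(-904681 + 2048) = -1520*(-I*√902633/902633) = -(-80)*I*√902633/47507 = 80*I*√902633/47507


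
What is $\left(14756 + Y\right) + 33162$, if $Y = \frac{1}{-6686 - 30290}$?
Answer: $\frac{1771815967}{36976} \approx 47918.0$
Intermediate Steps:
$Y = - \frac{1}{36976}$ ($Y = \frac{1}{-36976} = - \frac{1}{36976} \approx -2.7045 \cdot 10^{-5}$)
$\left(14756 + Y\right) + 33162 = \left(14756 - \frac{1}{36976}\right) + 33162 = \frac{545617855}{36976} + 33162 = \frac{1771815967}{36976}$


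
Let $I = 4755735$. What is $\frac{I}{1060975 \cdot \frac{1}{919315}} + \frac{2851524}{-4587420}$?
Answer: $\frac{66854273935395132}{16223793115} \approx 4.1208 \cdot 10^{6}$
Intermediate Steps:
$\frac{I}{1060975 \cdot \frac{1}{919315}} + \frac{2851524}{-4587420} = \frac{4755735}{1060975 \cdot \frac{1}{919315}} + \frac{2851524}{-4587420} = \frac{4755735}{1060975 \cdot \frac{1}{919315}} + 2851524 \left(- \frac{1}{4587420}\right) = \frac{4755735}{\frac{212195}{183863}} - \frac{237627}{382285} = 4755735 \cdot \frac{183863}{212195} - \frac{237627}{382285} = \frac{174880740861}{42439} - \frac{237627}{382285} = \frac{66854273935395132}{16223793115}$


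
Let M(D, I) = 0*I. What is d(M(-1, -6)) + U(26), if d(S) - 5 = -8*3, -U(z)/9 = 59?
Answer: -550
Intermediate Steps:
M(D, I) = 0
U(z) = -531 (U(z) = -9*59 = -531)
d(S) = -19 (d(S) = 5 - 8*3 = 5 - 24 = -19)
d(M(-1, -6)) + U(26) = -19 - 531 = -550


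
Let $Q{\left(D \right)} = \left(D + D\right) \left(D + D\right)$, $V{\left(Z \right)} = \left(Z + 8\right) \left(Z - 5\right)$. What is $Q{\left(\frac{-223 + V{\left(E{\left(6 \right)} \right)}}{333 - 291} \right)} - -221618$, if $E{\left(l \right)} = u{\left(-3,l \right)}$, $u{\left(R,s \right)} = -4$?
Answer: $\frac{1995931}{9} \approx 2.2177 \cdot 10^{5}$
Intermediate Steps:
$E{\left(l \right)} = -4$
$V{\left(Z \right)} = \left(-5 + Z\right) \left(8 + Z\right)$ ($V{\left(Z \right)} = \left(8 + Z\right) \left(-5 + Z\right) = \left(-5 + Z\right) \left(8 + Z\right)$)
$Q{\left(D \right)} = 4 D^{2}$ ($Q{\left(D \right)} = 2 D 2 D = 4 D^{2}$)
$Q{\left(\frac{-223 + V{\left(E{\left(6 \right)} \right)}}{333 - 291} \right)} - -221618 = 4 \left(\frac{-223 + \left(-40 + \left(-4\right)^{2} + 3 \left(-4\right)\right)}{333 - 291}\right)^{2} - -221618 = 4 \left(\frac{-223 - 36}{42}\right)^{2} + 221618 = 4 \left(\left(-223 - 36\right) \frac{1}{42}\right)^{2} + 221618 = 4 \left(\left(-259\right) \frac{1}{42}\right)^{2} + 221618 = 4 \left(- \frac{37}{6}\right)^{2} + 221618 = 4 \cdot \frac{1369}{36} + 221618 = \frac{1369}{9} + 221618 = \frac{1995931}{9}$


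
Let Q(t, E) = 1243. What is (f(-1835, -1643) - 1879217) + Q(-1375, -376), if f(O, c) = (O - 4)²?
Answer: 1503947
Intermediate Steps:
f(O, c) = (-4 + O)²
(f(-1835, -1643) - 1879217) + Q(-1375, -376) = ((-4 - 1835)² - 1879217) + 1243 = ((-1839)² - 1879217) + 1243 = (3381921 - 1879217) + 1243 = 1502704 + 1243 = 1503947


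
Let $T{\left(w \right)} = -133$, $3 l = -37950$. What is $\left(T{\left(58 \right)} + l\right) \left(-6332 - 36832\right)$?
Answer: $551765412$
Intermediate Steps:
$l = -12650$ ($l = \frac{1}{3} \left(-37950\right) = -12650$)
$\left(T{\left(58 \right)} + l\right) \left(-6332 - 36832\right) = \left(-133 - 12650\right) \left(-6332 - 36832\right) = \left(-12783\right) \left(-43164\right) = 551765412$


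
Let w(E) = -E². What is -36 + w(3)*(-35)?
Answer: 279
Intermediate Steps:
-36 + w(3)*(-35) = -36 - 1*3²*(-35) = -36 - 1*9*(-35) = -36 - 9*(-35) = -36 + 315 = 279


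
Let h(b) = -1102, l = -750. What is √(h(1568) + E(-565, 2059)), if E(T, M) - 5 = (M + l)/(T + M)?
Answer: I*√271843094/498 ≈ 33.108*I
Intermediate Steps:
E(T, M) = 5 + (-750 + M)/(M + T) (E(T, M) = 5 + (M - 750)/(T + M) = 5 + (-750 + M)/(M + T))
√(h(1568) + E(-565, 2059)) = √(-1102 + (-750 + 5*(-565) + 6*2059)/(2059 - 565)) = √(-1102 + (-750 - 2825 + 12354)/1494) = √(-1102 + (1/1494)*8779) = √(-1102 + 8779/1494) = √(-1637609/1494) = I*√271843094/498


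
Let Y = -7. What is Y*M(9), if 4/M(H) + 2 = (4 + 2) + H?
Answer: -28/13 ≈ -2.1538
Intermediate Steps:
M(H) = 4/(4 + H) (M(H) = 4/(-2 + ((4 + 2) + H)) = 4/(-2 + (6 + H)) = 4/(4 + H))
Y*M(9) = -28/(4 + 9) = -28/13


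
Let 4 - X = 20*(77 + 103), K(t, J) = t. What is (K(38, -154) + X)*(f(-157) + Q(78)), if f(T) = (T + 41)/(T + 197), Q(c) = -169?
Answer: 3058101/5 ≈ 6.1162e+5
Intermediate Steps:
X = -3596 (X = 4 - 20*(77 + 103) = 4 - 20*180 = 4 - 1*3600 = 4 - 3600 = -3596)
f(T) = (41 + T)/(197 + T)
(K(38, -154) + X)*(f(-157) + Q(78)) = (38 - 3596)*((41 - 157)/(197 - 157) - 169) = -3558*(-116/40 - 169) = -3558*((1/40)*(-116) - 169) = -3558*(-29/10 - 169) = -3558*(-1719/10) = 3058101/5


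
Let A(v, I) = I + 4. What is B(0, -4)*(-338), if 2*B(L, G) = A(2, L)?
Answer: -676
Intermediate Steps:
A(v, I) = 4 + I
B(L, G) = 2 + L/2 (B(L, G) = (4 + L)/2 = 2 + L/2)
B(0, -4)*(-338) = (2 + (½)*0)*(-338) = (2 + 0)*(-338) = 2*(-338) = -676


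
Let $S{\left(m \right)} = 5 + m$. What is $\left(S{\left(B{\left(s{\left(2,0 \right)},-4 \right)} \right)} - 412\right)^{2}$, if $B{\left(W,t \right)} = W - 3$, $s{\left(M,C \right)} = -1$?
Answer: $168921$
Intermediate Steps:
$B{\left(W,t \right)} = -3 + W$
$\left(S{\left(B{\left(s{\left(2,0 \right)},-4 \right)} \right)} - 412\right)^{2} = \left(\left(5 - 4\right) - 412\right)^{2} = \left(1 - 412\right)^{2} = \left(-411\right)^{2} = 168921$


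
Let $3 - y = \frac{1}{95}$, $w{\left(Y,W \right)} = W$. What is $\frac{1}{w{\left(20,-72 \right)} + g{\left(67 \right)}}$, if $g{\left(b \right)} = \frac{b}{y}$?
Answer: $- \frac{284}{14083} \approx -0.020166$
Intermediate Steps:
$y = \frac{284}{95}$ ($y = 3 - \frac{1}{95} = \frac{284}{95} \approx 2.9895$)
$g{\left(b \right)} = \frac{95 b}{284}$ ($g{\left(b \right)} = \frac{b}{\frac{284}{95}} = b \frac{95}{284} = \frac{95 b}{284}$)
$\frac{1}{w{\left(20,-72 \right)} + g{\left(67 \right)}} = \frac{1}{-72 + \frac{95}{284} \cdot 67} = \frac{1}{-72 + \frac{6365}{284}} = \frac{1}{- \frac{14083}{284}} = - \frac{284}{14083}$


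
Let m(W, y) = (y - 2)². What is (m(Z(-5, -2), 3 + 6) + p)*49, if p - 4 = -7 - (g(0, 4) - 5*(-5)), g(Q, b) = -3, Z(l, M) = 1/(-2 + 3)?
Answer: 1176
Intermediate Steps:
Z(l, M) = 1 (Z(l, M) = 1/1 = 1)
m(W, y) = (-2 + y)²
p = -25 (p = 4 + (-7 - (-3 - 5*(-5))) = 4 + (-7 - (-3 + 25)) = 4 + (-7 - 1*22) = 4 + (-7 - 22) = 4 - 29 = -25)
(m(Z(-5, -2), 3 + 6) + p)*49 = ((-2 + (3 + 6))² - 25)*49 = ((-2 + 9)² - 25)*49 = (7² - 25)*49 = (49 - 25)*49 = 24*49 = 1176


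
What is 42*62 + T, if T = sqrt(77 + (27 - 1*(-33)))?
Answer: 2604 + sqrt(137) ≈ 2615.7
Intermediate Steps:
T = sqrt(137) (T = sqrt(77 + (27 + 33)) = sqrt(77 + 60) = sqrt(137) ≈ 11.705)
42*62 + T = 42*62 + sqrt(137) = 2604 + sqrt(137)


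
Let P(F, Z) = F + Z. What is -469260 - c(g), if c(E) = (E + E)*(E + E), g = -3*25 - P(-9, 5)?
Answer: -489424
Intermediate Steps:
g = -71 (g = -3*25 - (-9 + 5) = -75 - 1*(-4) = -75 + 4 = -71)
c(E) = 4*E² (c(E) = (2*E)*(2*E) = 4*E²)
-469260 - c(g) = -469260 - 4*(-71)² = -469260 - 4*5041 = -469260 - 1*20164 = -469260 - 20164 = -489424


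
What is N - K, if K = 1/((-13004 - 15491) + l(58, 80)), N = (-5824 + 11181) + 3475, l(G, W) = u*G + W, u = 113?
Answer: 193076353/21861 ≈ 8832.0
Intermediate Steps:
l(G, W) = W + 113*G (l(G, W) = 113*G + W = W + 113*G)
N = 8832 (N = 5357 + 3475 = 8832)
K = -1/21861 (K = 1/((-13004 - 15491) + (80 + 113*58)) = 1/(-28495 + (80 + 6554)) = 1/(-28495 + 6634) = 1/(-21861) = -1/21861 ≈ -4.5744e-5)
N - K = 8832 - 1*(-1/21861) = 8832 + 1/21861 = 193076353/21861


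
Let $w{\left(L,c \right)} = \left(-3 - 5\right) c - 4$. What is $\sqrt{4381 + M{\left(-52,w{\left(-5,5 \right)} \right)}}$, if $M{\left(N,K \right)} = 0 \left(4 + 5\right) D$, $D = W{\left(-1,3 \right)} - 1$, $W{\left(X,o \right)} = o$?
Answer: $\sqrt{4381} \approx 66.189$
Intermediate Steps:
$w{\left(L,c \right)} = -4 - 8 c$ ($w{\left(L,c \right)} = \left(-3 - 5\right) c - 4 = - 8 c - 4 = -4 - 8 c$)
$D = 2$ ($D = 3 - 1 = 2$)
$M{\left(N,K \right)} = 0$ ($M{\left(N,K \right)} = 0 \left(4 + 5\right) 2 = 0 \cdot 9 \cdot 2 = 0 \cdot 2 = 0$)
$\sqrt{4381 + M{\left(-52,w{\left(-5,5 \right)} \right)}} = \sqrt{4381 + 0} = \sqrt{4381}$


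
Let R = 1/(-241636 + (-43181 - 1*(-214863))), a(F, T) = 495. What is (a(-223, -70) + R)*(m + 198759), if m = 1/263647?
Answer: 907271733423710473/9221581119 ≈ 9.8386e+7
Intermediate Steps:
m = 1/263647 ≈ 3.7929e-6
R = -1/69954 (R = 1/(-241636 + (-43181 + 214863)) = 1/(-241636 + 171682) = 1/(-69954) = -1/69954 ≈ -1.4295e-5)
(a(-223, -70) + R)*(m + 198759) = (495 - 1/69954)*(1/263647 + 198759) = (34627229/69954)*(52402214074/263647) = 907271733423710473/9221581119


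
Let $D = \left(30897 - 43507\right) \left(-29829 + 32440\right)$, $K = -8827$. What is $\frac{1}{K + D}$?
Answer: $- \frac{1}{32933537} \approx -3.0364 \cdot 10^{-8}$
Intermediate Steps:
$D = -32924710$ ($D = \left(-12610\right) 2611 = -32924710$)
$\frac{1}{K + D} = \frac{1}{-8827 - 32924710} = \frac{1}{-32933537} = - \frac{1}{32933537}$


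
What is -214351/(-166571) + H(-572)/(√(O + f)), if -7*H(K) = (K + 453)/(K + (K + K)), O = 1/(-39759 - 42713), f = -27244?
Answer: 214351/166571 + I*√274117794618/8723131362 ≈ 1.2868 + 6.002e-5*I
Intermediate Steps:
O = -1/82472 (O = 1/(-82472) = -1/82472 ≈ -1.2125e-5)
H(K) = -(453 + K)/(21*K) (H(K) = -(K + 453)/(7*(K + (K + K))) = -(453 + K)/(7*(K + 2*K)) = -(453 + K)/(7*(3*K)) = -(453 + K)*1/(3*K)/7 = -(453 + K)/(21*K))
-214351/(-166571) + H(-572)/(√(O + f)) = -214351/(-166571) + ((1/21)*(-453 - 1*(-572))/(-572))/(√(-1/82472 - 27244)) = -214351*(-1/166571) + ((1/21)*(-1/572)*(-453 + 572))/(√(-2246867169/82472)) = 214351/166571 + ((1/21)*(-1/572)*119)/((I*√274117794618/3172)) = 214351/166571 - (-1)*I*√274117794618/8723131362 = 214351/166571 + I*√274117794618/8723131362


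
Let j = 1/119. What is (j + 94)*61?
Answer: 682407/119 ≈ 5734.5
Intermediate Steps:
j = 1/119 ≈ 0.0084034
(j + 94)*61 = (1/119 + 94)*61 = (11187/119)*61 = 682407/119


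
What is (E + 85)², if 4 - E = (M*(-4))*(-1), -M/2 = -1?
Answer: 6561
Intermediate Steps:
M = 2 (M = -2*(-1) = 2)
E = -4 (E = 4 - 2*(-4)*(-1) = 4 - (-8)*(-1) = 4 - 1*8 = 4 - 8 = -4)
(E + 85)² = (-4 + 85)² = 81² = 6561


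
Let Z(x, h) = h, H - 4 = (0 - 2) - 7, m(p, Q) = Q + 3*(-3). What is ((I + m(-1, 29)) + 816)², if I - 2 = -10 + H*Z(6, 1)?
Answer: 677329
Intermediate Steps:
m(p, Q) = -9 + Q (m(p, Q) = Q - 9 = -9 + Q)
H = -5 (H = 4 + ((0 - 2) - 7) = 4 + (-2 - 7) = 4 - 9 = -5)
I = -13 (I = 2 + (-10 - 5*1) = 2 + (-10 - 5) = 2 - 15 = -13)
((I + m(-1, 29)) + 816)² = ((-13 + (-9 + 29)) + 816)² = ((-13 + 20) + 816)² = (7 + 816)² = 823² = 677329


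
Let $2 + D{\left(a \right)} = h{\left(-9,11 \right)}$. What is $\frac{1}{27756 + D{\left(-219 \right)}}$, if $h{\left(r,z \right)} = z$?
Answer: $\frac{1}{27765} \approx 3.6017 \cdot 10^{-5}$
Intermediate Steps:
$D{\left(a \right)} = 9$ ($D{\left(a \right)} = -2 + 11 = 9$)
$\frac{1}{27756 + D{\left(-219 \right)}} = \frac{1}{27756 + 9} = \frac{1}{27765}$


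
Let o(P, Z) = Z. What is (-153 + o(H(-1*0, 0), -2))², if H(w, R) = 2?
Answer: 24025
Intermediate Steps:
(-153 + o(H(-1*0, 0), -2))² = (-153 - 2)² = (-155)² = 24025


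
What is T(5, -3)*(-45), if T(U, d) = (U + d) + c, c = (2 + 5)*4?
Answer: -1350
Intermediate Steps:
c = 28 (c = 7*4 = 28)
T(U, d) = 28 + U + d (T(U, d) = (U + d) + 28 = 28 + U + d)
T(5, -3)*(-45) = (28 + 5 - 3)*(-45) = 30*(-45) = -1350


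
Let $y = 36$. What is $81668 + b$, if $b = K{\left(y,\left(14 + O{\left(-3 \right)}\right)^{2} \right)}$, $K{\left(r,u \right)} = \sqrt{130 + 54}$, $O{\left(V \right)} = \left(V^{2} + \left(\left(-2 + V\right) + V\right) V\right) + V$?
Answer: $81668 + 2 \sqrt{46} \approx 81682.0$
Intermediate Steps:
$O{\left(V \right)} = V + V^{2} + V \left(-2 + 2 V\right)$ ($O{\left(V \right)} = \left(V^{2} + \left(-2 + 2 V\right) V\right) + V = \left(V^{2} + V \left(-2 + 2 V\right)\right) + V = V + V^{2} + V \left(-2 + 2 V\right)$)
$K{\left(r,u \right)} = 2 \sqrt{46}$ ($K{\left(r,u \right)} = \sqrt{184} = 2 \sqrt{46}$)
$b = 2 \sqrt{46} \approx 13.565$
$81668 + b = 81668 + 2 \sqrt{46}$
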